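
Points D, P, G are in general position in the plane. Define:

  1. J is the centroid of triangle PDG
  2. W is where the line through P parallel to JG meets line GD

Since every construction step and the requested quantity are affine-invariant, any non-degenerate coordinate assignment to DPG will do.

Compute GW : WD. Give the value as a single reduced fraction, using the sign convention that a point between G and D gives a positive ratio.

GW:WD = -1/2

Choose coordinates D = (0, 0), P = (1, 0), G = (0, 1).
1. J is the centroid of triangle PDG ⇒ J = (1/3, 1/3)
2. W is where the line through P parallel to JG meets line GD ⇒ W = (0, 2)
W = G + t·(D−G) with t = -1, so GW:WD = t:(1−t) = -1:2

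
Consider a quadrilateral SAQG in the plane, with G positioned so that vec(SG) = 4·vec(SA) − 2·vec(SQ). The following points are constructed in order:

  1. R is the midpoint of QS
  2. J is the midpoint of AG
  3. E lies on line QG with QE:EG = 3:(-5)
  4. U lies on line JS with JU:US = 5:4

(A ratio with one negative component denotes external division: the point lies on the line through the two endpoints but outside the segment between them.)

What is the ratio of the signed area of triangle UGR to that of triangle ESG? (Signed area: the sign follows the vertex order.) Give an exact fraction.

[UGR]:[ESG] = 1/10

Work in coordinates with S = (0, 0), A = (1, 0), Q = (0, 1), G = (4, -2).
1. R is the midpoint of QS ⇒ R = (0, 1/2)
2. J is the midpoint of AG ⇒ J = (5/2, -1)
3. E lies on line QG with QE:EG = 3:(-5) ⇒ E = (-6, 11/2)
4. U lies on line JS with JU:US = 5:4 ⇒ U = (10/9, -4/9)
2·[UGR] = 1, 2·[ESG] = 10
[UGR]:[ESG] = 1:10 = 1/10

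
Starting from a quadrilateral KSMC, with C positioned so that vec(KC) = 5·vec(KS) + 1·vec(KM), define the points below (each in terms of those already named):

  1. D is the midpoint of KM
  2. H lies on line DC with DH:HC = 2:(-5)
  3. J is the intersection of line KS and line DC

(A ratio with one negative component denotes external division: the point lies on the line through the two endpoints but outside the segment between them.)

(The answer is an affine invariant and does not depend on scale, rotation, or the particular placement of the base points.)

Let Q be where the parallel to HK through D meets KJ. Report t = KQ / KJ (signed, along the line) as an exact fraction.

t = -2

Set K = (0, 0), S = (1, 0), M = (0, 1), C = (5, 1); any affine frame gives the same invariant.
1. D is the midpoint of KM ⇒ D = (0, 1/2)
2. H lies on line DC with DH:HC = 2:(-5) ⇒ H = (-10/3, 1/6)
3. J is the intersection of line KS and line DC ⇒ J = (-5, 0)
through D parallel to HK: direction (10/3, -1/6); meets KJ at Q = (10, 0)
Q = K + t·(J−K) with t = -2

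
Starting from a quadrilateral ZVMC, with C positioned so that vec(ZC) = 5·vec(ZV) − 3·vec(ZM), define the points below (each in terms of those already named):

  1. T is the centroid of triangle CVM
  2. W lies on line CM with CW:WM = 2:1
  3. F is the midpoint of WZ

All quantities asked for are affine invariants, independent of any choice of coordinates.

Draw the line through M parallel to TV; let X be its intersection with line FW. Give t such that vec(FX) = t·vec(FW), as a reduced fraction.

Assign Z = (0, 0), V = (1, 0), M = (0, 1), C = (5, -3) — the answer is frame-independent, so this choice is without loss of generality.
1. T is the centroid of triangle CVM ⇒ T = (2, -2/3)
2. W lies on line CM with CW:WM = 2:1 ⇒ W = (5/3, -1/3)
3. F is the midpoint of WZ ⇒ F = (5/6, -1/6)
through M parallel to TV: direction (-1, 2/3); meets FW at X = (15/7, -3/7)
X = F + t·(W−F) with t = 11/7

t = 11/7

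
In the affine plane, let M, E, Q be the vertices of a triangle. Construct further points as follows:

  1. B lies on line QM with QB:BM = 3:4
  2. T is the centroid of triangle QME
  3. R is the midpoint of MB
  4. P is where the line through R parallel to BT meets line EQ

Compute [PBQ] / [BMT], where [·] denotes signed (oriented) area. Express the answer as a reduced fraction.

[PBQ]:[BMT] = -45/8

Assign M = (0, 0), E = (1, 0), Q = (0, 1) — the answer is frame-independent, so this choice is without loss of generality.
1. B lies on line QM with QB:BM = 3:4 ⇒ B = (0, 4/7)
2. T is the centroid of triangle QME ⇒ T = (1/3, 1/3)
3. R is the midpoint of MB ⇒ R = (0, 2/7)
4. P is where the line through R parallel to BT meets line EQ ⇒ P = (5/2, -3/2)
2·[PBQ] = -15/14, 2·[BMT] = 4/21
[PBQ]:[BMT] = -15/14:4/21 = -45/8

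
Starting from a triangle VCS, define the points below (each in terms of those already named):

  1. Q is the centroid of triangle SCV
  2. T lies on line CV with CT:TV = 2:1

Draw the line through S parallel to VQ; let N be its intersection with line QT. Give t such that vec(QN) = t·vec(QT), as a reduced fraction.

Choose coordinates V = (0, 0), C = (1, 0), S = (0, 1).
1. Q is the centroid of triangle SCV ⇒ Q = (1/3, 1/3)
2. T lies on line CV with CT:TV = 2:1 ⇒ T = (1/3, 0)
through S parallel to VQ: direction (1/3, 1/3); meets QT at N = (1/3, 4/3)
N = Q + t·(T−Q) with t = -3

t = -3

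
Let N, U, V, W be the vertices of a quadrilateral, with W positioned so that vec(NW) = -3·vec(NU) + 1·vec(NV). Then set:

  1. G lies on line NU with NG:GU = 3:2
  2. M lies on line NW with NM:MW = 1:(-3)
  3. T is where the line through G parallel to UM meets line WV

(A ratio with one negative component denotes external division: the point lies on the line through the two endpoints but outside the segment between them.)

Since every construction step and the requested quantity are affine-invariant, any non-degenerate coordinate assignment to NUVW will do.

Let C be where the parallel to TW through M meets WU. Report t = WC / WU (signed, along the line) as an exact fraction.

t = 3/2

Set N = (0, 0), U = (1, 0), V = (0, 1), W = (-3, 1); any affine frame gives the same invariant.
1. G lies on line NU with NG:GU = 3:2 ⇒ G = (3/5, 0)
2. M lies on line NW with NM:MW = 1:(-3) ⇒ M = (3/2, -1/2)
3. T is where the line through G parallel to UM meets line WV ⇒ T = (-2/5, 1)
through M parallel to TW: direction (-13/5, 0); meets WU at C = (3, -1/2)
C = W + t·(U−W) with t = 3/2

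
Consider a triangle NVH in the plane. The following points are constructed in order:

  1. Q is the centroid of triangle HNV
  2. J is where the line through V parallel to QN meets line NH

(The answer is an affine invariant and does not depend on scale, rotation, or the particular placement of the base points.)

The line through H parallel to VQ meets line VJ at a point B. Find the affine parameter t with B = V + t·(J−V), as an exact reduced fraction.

t = -1/3

Work in coordinates with N = (0, 0), V = (1, 0), H = (0, 1).
1. Q is the centroid of triangle HNV ⇒ Q = (1/3, 1/3)
2. J is where the line through V parallel to QN meets line NH ⇒ J = (0, -1)
through H parallel to VQ: direction (-2/3, 1/3); meets VJ at B = (4/3, 1/3)
B = V + t·(J−V) with t = -1/3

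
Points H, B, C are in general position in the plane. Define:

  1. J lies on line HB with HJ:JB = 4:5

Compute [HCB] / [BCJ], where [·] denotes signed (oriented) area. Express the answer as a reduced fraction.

Assign H = (0, 0), B = (1, 0), C = (0, 1) — the answer is frame-independent, so this choice is without loss of generality.
1. J lies on line HB with HJ:JB = 4:5 ⇒ J = (4/9, 0)
2·[HCB] = -1, 2·[BCJ] = 5/9
[HCB]:[BCJ] = -1:5/9 = -9/5

[HCB]:[BCJ] = -9/5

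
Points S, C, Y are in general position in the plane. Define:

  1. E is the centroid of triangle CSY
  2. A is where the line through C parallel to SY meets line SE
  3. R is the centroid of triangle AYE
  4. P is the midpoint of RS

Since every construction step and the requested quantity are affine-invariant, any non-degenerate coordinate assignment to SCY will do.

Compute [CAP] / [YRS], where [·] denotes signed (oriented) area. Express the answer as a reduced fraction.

[CAP]:[YRS] = -7/4

Set S = (0, 0), C = (1, 0), Y = (0, 1); any affine frame gives the same invariant.
1. E is the centroid of triangle CSY ⇒ E = (1/3, 1/3)
2. A is where the line through C parallel to SY meets line SE ⇒ A = (1, 1)
3. R is the centroid of triangle AYE ⇒ R = (4/9, 7/9)
4. P is the midpoint of RS ⇒ P = (2/9, 7/18)
2·[CAP] = 7/9, 2·[YRS] = -4/9
[CAP]:[YRS] = 7/9:-4/9 = -7/4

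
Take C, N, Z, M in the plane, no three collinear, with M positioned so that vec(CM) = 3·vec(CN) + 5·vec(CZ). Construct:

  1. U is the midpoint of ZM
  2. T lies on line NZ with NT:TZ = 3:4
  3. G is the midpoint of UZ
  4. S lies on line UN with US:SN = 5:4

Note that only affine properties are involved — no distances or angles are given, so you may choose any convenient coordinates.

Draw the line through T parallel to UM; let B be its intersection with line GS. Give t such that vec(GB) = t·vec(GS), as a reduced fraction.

t = 36/35

Work in coordinates with C = (0, 0), N = (1, 0), Z = (0, 1), M = (3, 5).
1. U is the midpoint of ZM ⇒ U = (3/2, 3)
2. T lies on line NZ with NT:TZ = 3:4 ⇒ T = (4/7, 3/7)
3. G is the midpoint of UZ ⇒ G = (3/4, 2)
4. S lies on line UN with US:SN = 5:4 ⇒ S = (11/9, 4/3)
through T parallel to UM: direction (3/2, 2); meets GS at B = (173/140, 46/35)
B = G + t·(S−G) with t = 36/35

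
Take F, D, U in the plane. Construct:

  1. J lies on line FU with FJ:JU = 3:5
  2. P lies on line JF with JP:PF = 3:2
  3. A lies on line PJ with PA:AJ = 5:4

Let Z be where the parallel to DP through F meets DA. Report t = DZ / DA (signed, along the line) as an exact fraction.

Assign F = (0, 0), D = (1, 0), U = (0, 1) — the answer is frame-independent, so this choice is without loss of generality.
1. J lies on line FU with FJ:JU = 3:5 ⇒ J = (0, 3/8)
2. P lies on line JF with JP:PF = 3:2 ⇒ P = (0, 3/20)
3. A lies on line PJ with PA:AJ = 5:4 ⇒ A = (0, 11/40)
through F parallel to DP: direction (-1, 3/20); meets DA at Z = (11/5, -33/100)
Z = D + t·(A−D) with t = -6/5

t = -6/5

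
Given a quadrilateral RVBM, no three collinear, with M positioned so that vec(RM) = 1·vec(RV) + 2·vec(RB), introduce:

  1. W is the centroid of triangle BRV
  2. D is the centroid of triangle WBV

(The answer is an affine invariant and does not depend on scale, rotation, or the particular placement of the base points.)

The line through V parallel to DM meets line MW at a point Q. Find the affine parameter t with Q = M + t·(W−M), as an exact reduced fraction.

Set R = (0, 0), V = (1, 0), B = (0, 1), M = (1, 2); any affine frame gives the same invariant.
1. W is the centroid of triangle BRV ⇒ W = (1/3, 1/3)
2. D is the centroid of triangle WBV ⇒ D = (4/9, 4/9)
through V parallel to DM: direction (5/9, 14/9); meets MW at Q = (23/3, 56/3)
Q = M + t·(W−M) with t = -10

t = -10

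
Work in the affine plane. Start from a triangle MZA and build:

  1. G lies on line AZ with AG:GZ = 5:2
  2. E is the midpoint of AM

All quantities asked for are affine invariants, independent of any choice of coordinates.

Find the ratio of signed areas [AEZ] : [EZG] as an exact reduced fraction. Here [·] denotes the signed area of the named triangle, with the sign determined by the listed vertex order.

Work in coordinates with M = (0, 0), Z = (1, 0), A = (0, 1).
1. G lies on line AZ with AG:GZ = 5:2 ⇒ G = (5/7, 2/7)
2. E is the midpoint of AM ⇒ E = (0, 1/2)
2·[AEZ] = 1/2, 2·[EZG] = 1/7
[AEZ]:[EZG] = 1/2:1/7 = 7/2

[AEZ]:[EZG] = 7/2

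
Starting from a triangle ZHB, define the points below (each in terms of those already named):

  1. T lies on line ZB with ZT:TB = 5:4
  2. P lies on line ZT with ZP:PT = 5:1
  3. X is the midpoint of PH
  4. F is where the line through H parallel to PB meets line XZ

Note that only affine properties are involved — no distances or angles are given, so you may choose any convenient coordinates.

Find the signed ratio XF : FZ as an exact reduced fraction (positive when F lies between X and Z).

Work in coordinates with Z = (0, 0), H = (1, 0), B = (0, 1).
1. T lies on line ZB with ZT:TB = 5:4 ⇒ T = (0, 5/9)
2. P lies on line ZT with ZP:PT = 5:1 ⇒ P = (0, 25/54)
3. X is the midpoint of PH ⇒ X = (1/2, 25/108)
4. F is where the line through H parallel to PB meets line XZ ⇒ F = (1, 25/54)
F = X + t·(Z−X) with t = -1, so XF:FZ = t:(1−t) = -1:2

XF:FZ = -1/2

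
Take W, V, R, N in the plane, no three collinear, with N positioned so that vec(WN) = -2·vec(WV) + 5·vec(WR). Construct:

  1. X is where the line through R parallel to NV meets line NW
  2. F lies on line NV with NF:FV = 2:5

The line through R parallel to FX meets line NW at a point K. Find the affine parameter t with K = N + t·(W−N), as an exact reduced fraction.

Assign W = (0, 0), V = (1, 0), R = (0, 1), N = (-2, 5) — the answer is frame-independent, so this choice is without loss of generality.
1. X is where the line through R parallel to NV meets line NW ⇒ X = (-6/5, 3)
2. F lies on line NV with NF:FV = 2:5 ⇒ F = (-8/7, 25/7)
through R parallel to FX: direction (-2/35, -4/7); meets NW at K = (-2/25, 1/5)
K = N + t·(W−N) with t = 24/25

t = 24/25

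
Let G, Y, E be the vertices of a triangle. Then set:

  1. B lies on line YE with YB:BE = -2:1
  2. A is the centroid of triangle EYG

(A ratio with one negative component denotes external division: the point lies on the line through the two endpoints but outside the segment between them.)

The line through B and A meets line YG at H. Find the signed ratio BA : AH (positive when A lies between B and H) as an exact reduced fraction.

Set G = (0, 0), Y = (1, 0), E = (0, 1); any affine frame gives the same invariant.
1. B lies on line YE with YB:BE = -2:1 ⇒ B = (-1, 2)
2. A is the centroid of triangle EYG ⇒ A = (1/3, 1/3)
line BA meets YG at H = (3/5, 0)
A = B + t·(H−B) with t = 5/6, so BA:AH = 5/6:1/6

BA:AH = 5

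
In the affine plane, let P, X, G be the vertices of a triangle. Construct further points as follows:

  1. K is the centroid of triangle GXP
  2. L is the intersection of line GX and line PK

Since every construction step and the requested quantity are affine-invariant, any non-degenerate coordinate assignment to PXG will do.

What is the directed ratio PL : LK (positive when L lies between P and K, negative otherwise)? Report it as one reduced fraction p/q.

Choose coordinates P = (0, 0), X = (1, 0), G = (0, 1).
1. K is the centroid of triangle GXP ⇒ K = (1/3, 1/3)
2. L is the intersection of line GX and line PK ⇒ L = (1/2, 1/2)
L = P + t·(K−P) with t = 3/2, so PL:LK = t:(1−t) = 3/2:-1/2

PL:LK = -3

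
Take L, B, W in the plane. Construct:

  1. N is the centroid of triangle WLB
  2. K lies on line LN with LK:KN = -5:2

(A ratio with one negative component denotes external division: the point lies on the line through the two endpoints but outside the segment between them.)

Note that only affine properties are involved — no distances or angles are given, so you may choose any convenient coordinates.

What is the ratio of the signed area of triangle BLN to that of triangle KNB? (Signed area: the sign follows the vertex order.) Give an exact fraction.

Assign L = (0, 0), B = (1, 0), W = (0, 1) — the answer is frame-independent, so this choice is without loss of generality.
1. N is the centroid of triangle WLB ⇒ N = (1/3, 1/3)
2. K lies on line LN with LK:KN = -5:2 ⇒ K = (5/9, 5/9)
2·[BLN] = -1/3, 2·[KNB] = 2/9
[BLN]:[KNB] = -1/3:2/9 = -3/2

[BLN]:[KNB] = -3/2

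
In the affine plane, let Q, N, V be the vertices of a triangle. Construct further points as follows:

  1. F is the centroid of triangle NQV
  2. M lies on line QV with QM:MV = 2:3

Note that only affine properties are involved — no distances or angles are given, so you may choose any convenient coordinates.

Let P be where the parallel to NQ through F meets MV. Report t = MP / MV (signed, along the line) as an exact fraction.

Choose coordinates Q = (0, 0), N = (1, 0), V = (0, 1).
1. F is the centroid of triangle NQV ⇒ F = (1/3, 1/3)
2. M lies on line QV with QM:MV = 2:3 ⇒ M = (0, 2/5)
through F parallel to NQ: direction (-1, 0); meets MV at P = (0, 1/3)
P = M + t·(V−M) with t = -1/9

t = -1/9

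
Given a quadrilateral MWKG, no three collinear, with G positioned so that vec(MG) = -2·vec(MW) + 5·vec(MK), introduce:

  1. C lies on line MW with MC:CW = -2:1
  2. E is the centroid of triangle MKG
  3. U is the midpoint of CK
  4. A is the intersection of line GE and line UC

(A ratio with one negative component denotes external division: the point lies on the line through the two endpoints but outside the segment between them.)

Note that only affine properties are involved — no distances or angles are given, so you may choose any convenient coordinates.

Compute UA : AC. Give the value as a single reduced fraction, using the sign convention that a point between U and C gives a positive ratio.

Choose coordinates M = (0, 0), W = (1, 0), K = (0, 1), G = (-2, 5).
1. C lies on line MW with MC:CW = -2:1 ⇒ C = (2, 0)
2. E is the centroid of triangle MKG ⇒ E = (-2/3, 2)
3. U is the midpoint of CK ⇒ U = (1, 1/2)
4. A is the intersection of line GE and line UC ⇒ A = (-2/7, 8/7)
A = U + t·(C−U) with t = -9/7, so UA:AC = t:(1−t) = -9/7:16/7

UA:AC = -9/16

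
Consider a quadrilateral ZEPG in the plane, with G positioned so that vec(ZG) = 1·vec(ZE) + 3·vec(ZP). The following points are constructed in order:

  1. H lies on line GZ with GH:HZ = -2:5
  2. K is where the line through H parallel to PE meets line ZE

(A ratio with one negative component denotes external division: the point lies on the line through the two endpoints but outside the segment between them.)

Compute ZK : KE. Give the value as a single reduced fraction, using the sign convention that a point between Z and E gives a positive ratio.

ZK:KE = -20/17

Assign Z = (0, 0), E = (1, 0), P = (0, 1), G = (1, 3) — the answer is frame-independent, so this choice is without loss of generality.
1. H lies on line GZ with GH:HZ = -2:5 ⇒ H = (5/3, 5)
2. K is where the line through H parallel to PE meets line ZE ⇒ K = (20/3, 0)
K = Z + t·(E−Z) with t = 20/3, so ZK:KE = t:(1−t) = 20/3:-17/3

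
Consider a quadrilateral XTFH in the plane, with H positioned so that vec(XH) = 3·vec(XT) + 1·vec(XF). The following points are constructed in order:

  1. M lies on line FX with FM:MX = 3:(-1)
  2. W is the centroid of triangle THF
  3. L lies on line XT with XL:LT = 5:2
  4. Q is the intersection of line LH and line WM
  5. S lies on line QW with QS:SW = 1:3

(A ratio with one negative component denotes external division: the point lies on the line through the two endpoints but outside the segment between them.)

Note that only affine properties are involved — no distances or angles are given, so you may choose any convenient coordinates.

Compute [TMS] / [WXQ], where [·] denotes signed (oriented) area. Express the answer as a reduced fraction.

[TMS]:[WXQ] = -165/304

Work in coordinates with X = (0, 0), T = (1, 0), F = (0, 1), H = (3, 1).
1. M lies on line FX with FM:MX = 3:(-1) ⇒ M = (0, -1/2)
2. W is the centroid of triangle THF ⇒ W = (4/3, 2/3)
3. L lies on line XT with XL:LT = 5:2 ⇒ L = (5/7, 0)
4. Q is the intersection of line LH and line WM ⇒ Q = (3/7, -1/8)
5. S lies on line QW with QS:SW = 1:3 ⇒ S = (55/84, 7/96)
2·[TMS] = -55/224, 2·[WXQ] = 19/42
[TMS]:[WXQ] = -55/224:19/42 = -165/304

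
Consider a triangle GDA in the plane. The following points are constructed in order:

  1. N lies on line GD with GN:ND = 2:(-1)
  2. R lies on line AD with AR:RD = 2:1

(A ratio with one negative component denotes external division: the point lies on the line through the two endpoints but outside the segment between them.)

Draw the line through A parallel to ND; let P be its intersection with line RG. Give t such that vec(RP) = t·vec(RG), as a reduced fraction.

Work in coordinates with G = (0, 0), D = (1, 0), A = (0, 1).
1. N lies on line GD with GN:ND = 2:(-1) ⇒ N = (2, 0)
2. R lies on line AD with AR:RD = 2:1 ⇒ R = (2/3, 1/3)
through A parallel to ND: direction (-1, 0); meets RG at P = (2, 1)
P = R + t·(G−R) with t = -2

t = -2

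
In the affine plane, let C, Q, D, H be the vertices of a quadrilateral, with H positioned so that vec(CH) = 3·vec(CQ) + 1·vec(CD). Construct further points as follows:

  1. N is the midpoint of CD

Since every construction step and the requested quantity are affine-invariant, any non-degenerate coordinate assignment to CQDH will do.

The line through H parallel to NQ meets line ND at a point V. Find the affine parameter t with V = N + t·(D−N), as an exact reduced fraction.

t = 4

Assign C = (0, 0), Q = (1, 0), D = (0, 1), H = (3, 1) — the answer is frame-independent, so this choice is without loss of generality.
1. N is the midpoint of CD ⇒ N = (0, 1/2)
through H parallel to NQ: direction (1, -1/2); meets ND at V = (0, 5/2)
V = N + t·(D−N) with t = 4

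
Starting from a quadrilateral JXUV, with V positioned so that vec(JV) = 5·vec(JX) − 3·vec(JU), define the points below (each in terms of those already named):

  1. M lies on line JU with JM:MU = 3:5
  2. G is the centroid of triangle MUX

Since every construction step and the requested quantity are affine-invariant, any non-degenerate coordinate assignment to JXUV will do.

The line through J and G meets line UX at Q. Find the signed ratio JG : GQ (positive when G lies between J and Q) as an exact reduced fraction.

JG:GQ = 19/5

Work in coordinates with J = (0, 0), X = (1, 0), U = (0, 1), V = (5, -3).
1. M lies on line JU with JM:MU = 3:5 ⇒ M = (0, 3/8)
2. G is the centroid of triangle MUX ⇒ G = (1/3, 11/24)
line JG meets UX at Q = (8/19, 11/19)
G = J + t·(Q−J) with t = 19/24, so JG:GQ = 19/24:5/24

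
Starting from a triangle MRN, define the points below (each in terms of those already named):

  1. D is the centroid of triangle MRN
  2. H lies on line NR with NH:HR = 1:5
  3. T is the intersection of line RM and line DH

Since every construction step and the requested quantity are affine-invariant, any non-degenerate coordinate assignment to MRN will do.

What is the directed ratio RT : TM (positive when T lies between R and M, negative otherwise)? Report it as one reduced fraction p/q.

Assign M = (0, 0), R = (1, 0), N = (0, 1) — the answer is frame-independent, so this choice is without loss of generality.
1. D is the centroid of triangle MRN ⇒ D = (1/3, 1/3)
2. H lies on line NR with NH:HR = 1:5 ⇒ H = (1/6, 5/6)
3. T is the intersection of line RM and line DH ⇒ T = (4/9, 0)
T = R + t·(M−R) with t = 5/9, so RT:TM = t:(1−t) = 5/9:4/9

RT:TM = 5/4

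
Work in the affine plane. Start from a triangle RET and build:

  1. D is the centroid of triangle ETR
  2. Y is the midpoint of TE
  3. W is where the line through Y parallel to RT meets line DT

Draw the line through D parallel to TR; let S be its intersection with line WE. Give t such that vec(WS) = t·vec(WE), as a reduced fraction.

Set R = (0, 0), E = (1, 0), T = (0, 1); any affine frame gives the same invariant.
1. D is the centroid of triangle ETR ⇒ D = (1/3, 1/3)
2. Y is the midpoint of TE ⇒ Y = (1/2, 1/2)
3. W is where the line through Y parallel to RT meets line DT ⇒ W = (1/2, 0)
through D parallel to TR: direction (0, -1); meets WE at S = (1/3, 0)
S = W + t·(E−W) with t = -1/3

t = -1/3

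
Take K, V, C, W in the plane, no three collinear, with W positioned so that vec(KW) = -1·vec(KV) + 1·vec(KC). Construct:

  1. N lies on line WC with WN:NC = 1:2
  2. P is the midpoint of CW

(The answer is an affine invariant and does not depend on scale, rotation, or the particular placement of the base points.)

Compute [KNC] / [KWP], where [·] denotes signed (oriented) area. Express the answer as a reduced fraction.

[KNC]:[KWP] = 4/3

Set K = (0, 0), V = (1, 0), C = (0, 1), W = (-1, 1); any affine frame gives the same invariant.
1. N lies on line WC with WN:NC = 1:2 ⇒ N = (-2/3, 1)
2. P is the midpoint of CW ⇒ P = (-1/2, 1)
2·[KNC] = -2/3, 2·[KWP] = -1/2
[KNC]:[KWP] = -2/3:-1/2 = 4/3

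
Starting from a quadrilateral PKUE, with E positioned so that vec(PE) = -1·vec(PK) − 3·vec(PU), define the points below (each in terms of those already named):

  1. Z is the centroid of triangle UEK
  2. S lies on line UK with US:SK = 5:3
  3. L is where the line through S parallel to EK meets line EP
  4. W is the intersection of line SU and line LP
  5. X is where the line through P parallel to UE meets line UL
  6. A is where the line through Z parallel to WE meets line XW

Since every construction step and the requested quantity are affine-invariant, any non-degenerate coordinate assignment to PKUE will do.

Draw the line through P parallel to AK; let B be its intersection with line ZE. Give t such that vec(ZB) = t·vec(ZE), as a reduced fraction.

Work in coordinates with P = (0, 0), K = (1, 0), U = (0, 1), E = (-1, -3).
1. Z is the centroid of triangle UEK ⇒ Z = (0, -2/3)
2. S lies on line UK with US:SK = 5:3 ⇒ S = (5/8, 3/8)
3. L is where the line through S parallel to EK meets line EP ⇒ L = (-3/8, -9/8)
4. W is the intersection of line SU and line LP ⇒ W = (1/4, 3/4)
5. X is where the line through P parallel to UE meets line UL ⇒ X = (-3/5, -12/5)
6. A is where the line through Z parallel to WE meets line XW ⇒ A = (-25/36, -11/4)
through P parallel to AK: direction (61/36, 11/4); meets ZE at B = (61/65, 99/65)
B = Z + t·(E−Z) with t = -61/65

t = -61/65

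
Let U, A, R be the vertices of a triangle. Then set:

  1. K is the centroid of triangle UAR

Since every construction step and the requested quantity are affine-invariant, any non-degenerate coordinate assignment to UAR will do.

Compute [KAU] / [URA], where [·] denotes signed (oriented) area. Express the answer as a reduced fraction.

Assign U = (0, 0), A = (1, 0), R = (0, 1) — the answer is frame-independent, so this choice is without loss of generality.
1. K is the centroid of triangle UAR ⇒ K = (1/3, 1/3)
2·[KAU] = -1/3, 2·[URA] = -1
[KAU]:[URA] = -1/3:-1 = 1/3

[KAU]:[URA] = 1/3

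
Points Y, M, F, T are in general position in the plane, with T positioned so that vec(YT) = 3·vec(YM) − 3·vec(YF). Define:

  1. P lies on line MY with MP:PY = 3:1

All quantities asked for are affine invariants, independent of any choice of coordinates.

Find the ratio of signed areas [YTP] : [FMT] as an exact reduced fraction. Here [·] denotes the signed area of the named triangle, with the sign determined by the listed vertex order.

Set Y = (0, 0), M = (1, 0), F = (0, 1), T = (3, -3); any affine frame gives the same invariant.
1. P lies on line MY with MP:PY = 3:1 ⇒ P = (1/4, 0)
2·[YTP] = 3/4, 2·[FMT] = -1
[YTP]:[FMT] = 3/4:-1 = -3/4

[YTP]:[FMT] = -3/4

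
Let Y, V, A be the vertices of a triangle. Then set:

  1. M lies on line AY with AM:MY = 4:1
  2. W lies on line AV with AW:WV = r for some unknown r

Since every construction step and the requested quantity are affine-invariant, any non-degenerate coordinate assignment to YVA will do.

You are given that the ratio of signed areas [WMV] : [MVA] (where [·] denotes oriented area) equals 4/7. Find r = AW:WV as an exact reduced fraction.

r = 3/4

Choose coordinates Y = (0, 0), V = (1, 0), A = (0, 1).
1. M lies on line AY with AM:MY = 4:1 ⇒ M = (0, 1/5)
2. With AW:WV = r, write λ = r/(r+1) so W = A + λ·(V−A); W is affine-linear in λ
Every point depending on W is an affine combination of W and λ-independent points, so each such coordinate is linear in λ; the λ² term in each signed area is a multiple of (V−A)×(V−A) = 0, so 2·[WMV] and 2·[MVA] are each linear in λ. Evaluating at λ=0 and λ=1:
  2·[WMV] = -4/5·λ + 4/5,   2·[MVA] = 4/5
So [WMV]:[MVA] = (-4/5·λ + 4/5) / (4/5). Setting this equal to 4/7:
  -4/5·λ + 4/5 = 4/7·(4/5)  ⇒  λ = 3/7
Then r = λ/(1−λ) = (3/7)/(4/7) = 3/4. Check: with r = 3/4, W = (3/7, 4/7) and [WMV]:[MVA] = 4/7 as required.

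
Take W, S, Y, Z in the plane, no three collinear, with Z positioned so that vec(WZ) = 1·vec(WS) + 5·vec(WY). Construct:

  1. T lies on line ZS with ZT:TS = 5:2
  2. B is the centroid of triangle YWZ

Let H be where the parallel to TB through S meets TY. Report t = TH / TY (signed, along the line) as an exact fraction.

t = 10/9

Set W = (0, 0), S = (1, 0), Y = (0, 1), Z = (1, 5); any affine frame gives the same invariant.
1. T lies on line ZS with ZT:TS = 5:2 ⇒ T = (1, 10/7)
2. B is the centroid of triangle YWZ ⇒ B = (1/3, 2)
through S parallel to TB: direction (-2/3, 4/7); meets TY at H = (-1/9, 20/21)
H = T + t·(Y−T) with t = 10/9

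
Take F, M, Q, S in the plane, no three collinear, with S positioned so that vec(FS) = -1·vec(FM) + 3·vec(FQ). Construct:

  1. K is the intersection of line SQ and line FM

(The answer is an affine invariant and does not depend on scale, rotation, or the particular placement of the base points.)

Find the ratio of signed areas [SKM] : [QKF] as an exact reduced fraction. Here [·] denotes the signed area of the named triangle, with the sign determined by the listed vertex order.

[SKM]:[QKF] = -3

Set F = (0, 0), M = (1, 0), Q = (0, 1), S = (-1, 3); any affine frame gives the same invariant.
1. K is the intersection of line SQ and line FM ⇒ K = (1/2, 0)
2·[SKM] = 3/2, 2·[QKF] = -1/2
[SKM]:[QKF] = 3/2:-1/2 = -3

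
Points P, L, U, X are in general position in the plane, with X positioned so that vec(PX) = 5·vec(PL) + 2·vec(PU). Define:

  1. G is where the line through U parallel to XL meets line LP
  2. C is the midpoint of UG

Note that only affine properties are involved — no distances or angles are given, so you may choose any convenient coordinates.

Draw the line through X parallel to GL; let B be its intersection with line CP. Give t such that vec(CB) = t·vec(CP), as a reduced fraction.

Set P = (0, 0), L = (1, 0), U = (0, 1), X = (5, 2); any affine frame gives the same invariant.
1. G is where the line through U parallel to XL meets line LP ⇒ G = (-2, 0)
2. C is the midpoint of UG ⇒ C = (-1, 1/2)
through X parallel to GL: direction (3, 0); meets CP at B = (-4, 2)
B = C + t·(P−C) with t = -3

t = -3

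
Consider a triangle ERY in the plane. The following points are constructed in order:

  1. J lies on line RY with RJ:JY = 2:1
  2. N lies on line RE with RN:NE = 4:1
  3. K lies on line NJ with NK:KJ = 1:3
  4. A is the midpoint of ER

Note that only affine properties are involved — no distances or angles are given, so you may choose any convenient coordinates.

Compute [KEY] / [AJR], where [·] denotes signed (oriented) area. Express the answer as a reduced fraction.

[KEY]:[AJR] = 7/10

Work in coordinates with E = (0, 0), R = (1, 0), Y = (0, 1).
1. J lies on line RY with RJ:JY = 2:1 ⇒ J = (1/3, 2/3)
2. N lies on line RE with RN:NE = 4:1 ⇒ N = (1/5, 0)
3. K lies on line NJ with NK:KJ = 1:3 ⇒ K = (7/30, 1/6)
4. A is the midpoint of ER ⇒ A = (1/2, 0)
2·[KEY] = -7/30, 2·[AJR] = -1/3
[KEY]:[AJR] = -7/30:-1/3 = 7/10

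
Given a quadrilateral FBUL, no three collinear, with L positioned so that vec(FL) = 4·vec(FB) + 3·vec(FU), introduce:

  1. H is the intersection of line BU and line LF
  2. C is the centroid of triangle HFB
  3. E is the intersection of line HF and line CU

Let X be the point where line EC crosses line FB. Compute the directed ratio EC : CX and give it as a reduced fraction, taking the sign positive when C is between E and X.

Choose coordinates F = (0, 0), B = (1, 0), U = (0, 1), L = (4, 3).
1. H is the intersection of line BU and line LF ⇒ H = (4/7, 3/7)
2. C is the centroid of triangle HFB ⇒ C = (11/21, 1/7)
3. E is the intersection of line HF and line CU ⇒ E = (44/105, 11/35)
line EC meets FB at X = (11/18, 0)
C = E + t·(X−E) with t = 6/11, so EC:CX = 6/11:5/11

EC:CX = 6/5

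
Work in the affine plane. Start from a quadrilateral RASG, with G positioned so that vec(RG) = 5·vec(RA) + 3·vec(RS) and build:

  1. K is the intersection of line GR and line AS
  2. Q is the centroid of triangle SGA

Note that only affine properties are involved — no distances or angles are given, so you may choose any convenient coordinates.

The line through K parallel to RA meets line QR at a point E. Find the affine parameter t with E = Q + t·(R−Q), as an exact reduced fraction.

t = 23/32

Work in coordinates with R = (0, 0), A = (1, 0), S = (0, 1), G = (5, 3).
1. K is the intersection of line GR and line AS ⇒ K = (5/8, 3/8)
2. Q is the centroid of triangle SGA ⇒ Q = (2, 4/3)
through K parallel to RA: direction (1, 0); meets QR at E = (9/16, 3/8)
E = Q + t·(R−Q) with t = 23/32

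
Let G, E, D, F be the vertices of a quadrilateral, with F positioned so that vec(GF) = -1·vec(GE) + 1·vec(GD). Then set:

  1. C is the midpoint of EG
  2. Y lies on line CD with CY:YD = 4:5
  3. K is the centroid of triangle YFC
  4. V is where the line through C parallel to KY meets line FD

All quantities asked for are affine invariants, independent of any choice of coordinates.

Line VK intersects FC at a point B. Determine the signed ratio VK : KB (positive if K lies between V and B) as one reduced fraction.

VK:KB = -55

Assign G = (0, 0), E = (1, 0), D = (0, 1), F = (-1, 1) — the answer is frame-independent, so this choice is without loss of generality.
1. C is the midpoint of EG ⇒ C = (1/2, 0)
2. Y lies on line CD with CY:YD = 4:5 ⇒ Y = (5/18, 4/9)
3. K is the centroid of triangle YFC ⇒ K = (-2/27, 13/27)
4. V is where the line through C parallel to KY meets line FD ⇒ V = (-9, 1)
line VK meets FC at B = (-13/55, 27/55)
K = V + t·(B−V) with t = 55/54, so VK:KB = 55/54:-1/54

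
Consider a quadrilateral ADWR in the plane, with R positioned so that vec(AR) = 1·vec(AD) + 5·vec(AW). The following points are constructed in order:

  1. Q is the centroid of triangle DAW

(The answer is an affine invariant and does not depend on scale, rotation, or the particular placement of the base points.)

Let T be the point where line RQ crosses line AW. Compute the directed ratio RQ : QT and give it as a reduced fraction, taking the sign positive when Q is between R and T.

RQ:QT = 2

Set A = (0, 0), D = (1, 0), W = (0, 1), R = (1, 5); any affine frame gives the same invariant.
1. Q is the centroid of triangle DAW ⇒ Q = (1/3, 1/3)
line RQ meets AW at T = (0, -2)
Q = R + t·(T−R) with t = 2/3, so RQ:QT = 2/3:1/3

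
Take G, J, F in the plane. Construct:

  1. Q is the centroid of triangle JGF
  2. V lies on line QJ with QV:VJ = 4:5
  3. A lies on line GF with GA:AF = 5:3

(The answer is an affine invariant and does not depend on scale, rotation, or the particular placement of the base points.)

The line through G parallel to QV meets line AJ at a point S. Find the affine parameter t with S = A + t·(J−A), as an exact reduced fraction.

Choose coordinates G = (0, 0), J = (1, 0), F = (0, 1).
1. Q is the centroid of triangle JGF ⇒ Q = (1/3, 1/3)
2. V lies on line QJ with QV:VJ = 4:5 ⇒ V = (17/27, 5/27)
3. A lies on line GF with GA:AF = 5:3 ⇒ A = (0, 5/8)
through G parallel to QV: direction (8/27, -4/27); meets AJ at S = (5, -5/2)
S = A + t·(J−A) with t = 5

t = 5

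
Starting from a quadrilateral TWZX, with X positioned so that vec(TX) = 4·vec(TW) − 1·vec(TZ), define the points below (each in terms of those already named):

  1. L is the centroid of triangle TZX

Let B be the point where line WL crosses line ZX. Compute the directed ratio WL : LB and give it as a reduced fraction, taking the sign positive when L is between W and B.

WL:LB = 1/2

Choose coordinates T = (0, 0), W = (1, 0), Z = (0, 1), X = (4, -1).
1. L is the centroid of triangle TZX ⇒ L = (4/3, 0)
line WL meets ZX at B = (2, 0)
L = W + t·(B−W) with t = 1/3, so WL:LB = 1/3:2/3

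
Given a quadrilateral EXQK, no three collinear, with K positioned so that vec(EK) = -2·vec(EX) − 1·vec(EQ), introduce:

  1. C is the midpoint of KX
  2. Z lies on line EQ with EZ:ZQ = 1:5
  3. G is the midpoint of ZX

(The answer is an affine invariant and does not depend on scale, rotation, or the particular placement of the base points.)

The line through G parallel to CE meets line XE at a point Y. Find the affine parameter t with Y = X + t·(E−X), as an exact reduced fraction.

t = 7/12

Set E = (0, 0), X = (1, 0), Q = (0, 1), K = (-2, -1); any affine frame gives the same invariant.
1. C is the midpoint of KX ⇒ C = (-1/2, -1/2)
2. Z lies on line EQ with EZ:ZQ = 1:5 ⇒ Z = (0, 1/6)
3. G is the midpoint of ZX ⇒ G = (1/2, 1/12)
through G parallel to CE: direction (1/2, 1/2); meets XE at Y = (5/12, 0)
Y = X + t·(E−X) with t = 7/12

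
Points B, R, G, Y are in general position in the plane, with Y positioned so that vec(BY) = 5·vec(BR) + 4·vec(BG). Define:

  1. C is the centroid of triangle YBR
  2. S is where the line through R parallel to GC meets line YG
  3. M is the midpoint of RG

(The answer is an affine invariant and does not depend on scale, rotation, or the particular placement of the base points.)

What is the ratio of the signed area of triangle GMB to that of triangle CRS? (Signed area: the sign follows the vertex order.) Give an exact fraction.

[GMB]:[CRS] = 13/112

Assign B = (0, 0), R = (1, 0), G = (0, 1), Y = (5, 4) — the answer is frame-independent, so this choice is without loss of generality.
1. C is the centroid of triangle YBR ⇒ C = (2, 4/3)
2. S is where the line through R parallel to GC meets line YG ⇒ S = (-35/13, -8/13)
3. M is the midpoint of RG ⇒ M = (1/2, 1/2)
2·[GMB] = -1/2, 2·[CRS] = -56/13
[GMB]:[CRS] = -1/2:-56/13 = 13/112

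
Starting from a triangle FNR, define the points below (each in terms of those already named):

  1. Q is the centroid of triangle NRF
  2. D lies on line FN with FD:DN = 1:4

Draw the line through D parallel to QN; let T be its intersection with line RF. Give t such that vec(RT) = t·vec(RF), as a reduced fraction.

t = 9/10

Set F = (0, 0), N = (1, 0), R = (0, 1); any affine frame gives the same invariant.
1. Q is the centroid of triangle NRF ⇒ Q = (1/3, 1/3)
2. D lies on line FN with FD:DN = 1:4 ⇒ D = (1/5, 0)
through D parallel to QN: direction (2/3, -1/3); meets RF at T = (0, 1/10)
T = R + t·(F−R) with t = 9/10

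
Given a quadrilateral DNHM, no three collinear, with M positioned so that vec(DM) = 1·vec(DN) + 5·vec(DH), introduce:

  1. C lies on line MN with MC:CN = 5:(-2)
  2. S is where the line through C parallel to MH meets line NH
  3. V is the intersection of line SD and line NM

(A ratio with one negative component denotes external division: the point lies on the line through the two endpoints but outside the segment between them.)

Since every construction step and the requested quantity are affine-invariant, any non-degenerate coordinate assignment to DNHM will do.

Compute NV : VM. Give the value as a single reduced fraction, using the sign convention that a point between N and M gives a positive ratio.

Work in coordinates with D = (0, 0), N = (1, 0), H = (0, 1), M = (1, 5).
1. C lies on line MN with MC:CN = 5:(-2) ⇒ C = (1, -10/3)
2. S is where the line through C parallel to MH meets line NH ⇒ S = (5/3, -2/3)
3. V is the intersection of line SD and line NM ⇒ V = (1, -2/5)
V = N + t·(M−N) with t = -2/25, so NV:VM = t:(1−t) = -2/25:27/25

NV:VM = -2/27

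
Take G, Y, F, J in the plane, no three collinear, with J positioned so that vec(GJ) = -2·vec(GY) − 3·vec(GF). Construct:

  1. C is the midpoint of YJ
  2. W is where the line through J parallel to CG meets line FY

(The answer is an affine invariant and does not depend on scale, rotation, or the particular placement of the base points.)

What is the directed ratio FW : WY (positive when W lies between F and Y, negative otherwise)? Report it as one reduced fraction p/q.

Work in coordinates with G = (0, 0), Y = (1, 0), F = (0, 1), J = (-2, -3).
1. C is the midpoint of YJ ⇒ C = (-1/2, -3/2)
2. W is where the line through J parallel to CG meets line FY ⇒ W = (-1/2, 3/2)
W = F + t·(Y−F) with t = -1/2, so FW:WY = t:(1−t) = -1/2:3/2

FW:WY = -1/3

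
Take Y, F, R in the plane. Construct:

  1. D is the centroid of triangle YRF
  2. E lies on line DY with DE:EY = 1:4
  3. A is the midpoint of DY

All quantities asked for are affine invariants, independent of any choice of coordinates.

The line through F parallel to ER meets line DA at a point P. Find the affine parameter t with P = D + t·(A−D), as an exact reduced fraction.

Assign Y = (0, 0), F = (1, 0), R = (0, 1) — the answer is frame-independent, so this choice is without loss of generality.
1. D is the centroid of triangle YRF ⇒ D = (1/3, 1/3)
2. E lies on line DY with DE:EY = 1:4 ⇒ E = (4/15, 4/15)
3. A is the midpoint of DY ⇒ A = (1/6, 1/6)
through F parallel to ER: direction (-4/15, 11/15); meets DA at P = (11/15, 11/15)
P = D + t·(A−D) with t = -12/5

t = -12/5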